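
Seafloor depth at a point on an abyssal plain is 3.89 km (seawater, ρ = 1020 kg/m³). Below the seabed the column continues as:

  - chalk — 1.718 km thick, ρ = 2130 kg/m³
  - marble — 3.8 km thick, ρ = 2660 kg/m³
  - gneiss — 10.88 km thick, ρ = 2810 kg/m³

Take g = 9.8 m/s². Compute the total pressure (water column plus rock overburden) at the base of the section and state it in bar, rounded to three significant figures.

seawater: 1020 kg/m³ × 9.8 m/s² × 3890 m = 3.888×10^7 Pa = 388.8 bar
chalk: 2130 kg/m³ × 9.8 m/s² × 1718 m = 3.586×10^7 Pa = 358.6 bar
marble: 2660 kg/m³ × 9.8 m/s² × 3800 m = 9.906×10^7 Pa = 990.6 bar
gneiss: 2810 kg/m³ × 9.8 m/s² × 10880 m = 2.996×10^8 Pa = 2996 bar
Total = 388.8 + 358.6 + 990.6 + 2996 = 4734.2 bar

4730 bar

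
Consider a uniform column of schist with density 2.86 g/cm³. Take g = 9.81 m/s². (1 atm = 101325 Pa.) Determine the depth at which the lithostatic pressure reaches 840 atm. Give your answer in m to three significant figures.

h = P/(ρg) = 840 atm / (2860 kg/m³ × 9.81 m/s²) = 8.511×10^7 Pa / 28057 Pa/m = 3033.6 m

3030 m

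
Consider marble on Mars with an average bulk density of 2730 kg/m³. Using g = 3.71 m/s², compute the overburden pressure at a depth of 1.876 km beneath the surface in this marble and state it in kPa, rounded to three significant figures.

19000 kPa

marble: 2730 kg/m³ × 3.71 m/s² × 1876 m = 1.900×10^7 Pa = 19001 kPa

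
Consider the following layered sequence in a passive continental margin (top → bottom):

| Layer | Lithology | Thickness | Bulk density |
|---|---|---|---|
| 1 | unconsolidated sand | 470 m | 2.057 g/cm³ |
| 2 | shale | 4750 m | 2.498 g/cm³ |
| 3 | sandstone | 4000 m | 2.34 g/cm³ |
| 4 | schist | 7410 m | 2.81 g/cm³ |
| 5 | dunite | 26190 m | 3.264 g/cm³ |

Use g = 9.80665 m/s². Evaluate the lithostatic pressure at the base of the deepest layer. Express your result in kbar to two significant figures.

13 kbar

unconsolidated sand: 2057 kg/m³ × 9.80665 m/s² × 470 m = 9.481×10^6 Pa = 0.09481 kbar
shale: 2498 kg/m³ × 9.80665 m/s² × 4750 m = 1.164×10^8 Pa = 1.164 kbar
sandstone: 2340 kg/m³ × 9.80665 m/s² × 4000 m = 9.179×10^7 Pa = 0.9179 kbar
schist: 2810 kg/m³ × 9.80665 m/s² × 7410 m = 2.042×10^8 Pa = 2.042 kbar
dunite: 3264 kg/m³ × 9.80665 m/s² × 26190 m = 8.383×10^8 Pa = 8.383 kbar
Total = 0.09481 + 1.164 + 0.9179 + 2.042 + 8.383 = 12.601 kbar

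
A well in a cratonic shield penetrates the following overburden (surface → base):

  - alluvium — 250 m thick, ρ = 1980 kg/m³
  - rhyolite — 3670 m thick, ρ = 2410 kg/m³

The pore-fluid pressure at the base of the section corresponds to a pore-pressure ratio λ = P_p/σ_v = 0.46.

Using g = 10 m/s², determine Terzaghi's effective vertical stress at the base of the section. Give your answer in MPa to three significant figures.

Overburden (lithostatic) stress σ_v:
alluvium: 1980 kg/m³ × 10 m/s² × 250 m = 4.950×10^6 Pa = 4.950 MPa
rhyolite: 2410 kg/m³ × 10 m/s² × 3670 m = 8.845×10^7 Pa = 88.45 MPa
Total = 4.950 + 88.45 = 93.397 MPa
Pore pressure P_p = λ·σ_v = 0.46 × 93.40 MPa = 42.96 MPa
Effective stress σ' = σ_v − P_p = 93.40 − 42.96 = 50.434 MPa

50.4 MPa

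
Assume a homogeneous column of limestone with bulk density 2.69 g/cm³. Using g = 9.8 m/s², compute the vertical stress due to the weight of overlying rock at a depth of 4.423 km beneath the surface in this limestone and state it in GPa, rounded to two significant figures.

limestone: 2690 kg/m³ × 9.8 m/s² × 4423 m = 1.166×10^8 Pa = 0.1166 GPa

0.12 GPa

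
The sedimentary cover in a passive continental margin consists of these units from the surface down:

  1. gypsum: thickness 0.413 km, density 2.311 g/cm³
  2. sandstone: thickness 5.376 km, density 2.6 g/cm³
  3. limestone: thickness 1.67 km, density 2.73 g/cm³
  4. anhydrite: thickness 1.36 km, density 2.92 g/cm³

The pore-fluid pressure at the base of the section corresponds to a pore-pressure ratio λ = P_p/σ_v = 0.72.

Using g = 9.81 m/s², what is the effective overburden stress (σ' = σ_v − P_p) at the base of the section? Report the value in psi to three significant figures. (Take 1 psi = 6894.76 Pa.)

Overburden (lithostatic) stress σ_v:
gypsum: 2311 kg/m³ × 9.81 m/s² × 413 m = 9.363×10^6 Pa = 9.363 MPa
sandstone: 2600 kg/m³ × 9.81 m/s² × 5376 m = 1.371×10^8 Pa = 137.1 MPa
limestone: 2730 kg/m³ × 9.81 m/s² × 1670 m = 4.472×10^7 Pa = 44.72 MPa
anhydrite: 2920 kg/m³ × 9.81 m/s² × 1360 m = 3.896×10^7 Pa = 38.96 MPa
Total = 9.363 + 137.1 + 44.72 + 38.96 = 230.17 MPa
Pore pressure P_p = λ·σ_v = 0.72 × 230.2 MPa = 165.7 MPa
Effective stress σ' = σ_v − P_p = 230.2 − 165.7 = 64.446 MPa = 9347.2 psi

9350 psi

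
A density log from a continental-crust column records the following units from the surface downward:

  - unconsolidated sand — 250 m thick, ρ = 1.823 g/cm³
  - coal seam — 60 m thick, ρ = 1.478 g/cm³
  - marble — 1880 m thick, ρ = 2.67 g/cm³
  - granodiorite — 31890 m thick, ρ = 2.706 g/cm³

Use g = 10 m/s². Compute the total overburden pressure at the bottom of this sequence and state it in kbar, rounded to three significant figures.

9.19 kbar

unconsolidated sand: 1823 kg/m³ × 10 m/s² × 250 m = 4.558×10^6 Pa = 0.04557 kbar
coal seam: 1478 kg/m³ × 10 m/s² × 60 m = 8.868×10^5 Pa = 8.868×10^-3 kbar
marble: 2670 kg/m³ × 10 m/s² × 1880 m = 5.020×10^7 Pa = 0.5020 kbar
granodiorite: 2706 kg/m³ × 10 m/s² × 31890 m = 8.629×10^8 Pa = 8.629 kbar
Total = 0.04557 + 8.868×10^-3 + 0.5020 + 8.629 = 9.1858 kbar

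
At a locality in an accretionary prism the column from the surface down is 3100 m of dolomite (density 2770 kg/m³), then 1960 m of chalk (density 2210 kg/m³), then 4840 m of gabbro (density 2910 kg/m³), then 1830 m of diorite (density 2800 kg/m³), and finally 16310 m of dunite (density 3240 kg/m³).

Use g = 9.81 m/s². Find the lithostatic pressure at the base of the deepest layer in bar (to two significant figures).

8300 bar

dolomite: 2770 kg/m³ × 9.81 m/s² × 3100 m = 8.424×10^7 Pa = 842.4 bar
chalk: 2210 kg/m³ × 9.81 m/s² × 1960 m = 4.249×10^7 Pa = 424.9 bar
gabbro: 2910 kg/m³ × 9.81 m/s² × 4840 m = 1.382×10^8 Pa = 1382 bar
diorite: 2800 kg/m³ × 9.81 m/s² × 1830 m = 5.027×10^7 Pa = 502.7 bar
dunite: 3240 kg/m³ × 9.81 m/s² × 16310 m = 5.184×10^8 Pa = 5184 bar
Total = 842.4 + 424.9 + 1382 + 502.7 + 5184 = 8335.7 bar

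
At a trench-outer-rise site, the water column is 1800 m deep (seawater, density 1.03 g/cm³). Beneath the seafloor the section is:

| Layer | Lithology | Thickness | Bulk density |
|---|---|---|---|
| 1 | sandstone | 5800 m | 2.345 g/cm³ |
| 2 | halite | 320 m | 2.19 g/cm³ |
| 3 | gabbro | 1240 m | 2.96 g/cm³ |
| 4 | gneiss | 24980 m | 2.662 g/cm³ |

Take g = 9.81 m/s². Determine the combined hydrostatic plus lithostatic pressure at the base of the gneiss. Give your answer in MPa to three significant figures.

847 MPa

seawater: 1030 kg/m³ × 9.81 m/s² × 1800 m = 1.819×10^7 Pa = 18.19 MPa
sandstone: 2345 kg/m³ × 9.81 m/s² × 5800 m = 1.334×10^8 Pa = 133.4 MPa
halite: 2190 kg/m³ × 9.81 m/s² × 320 m = 6.875×10^6 Pa = 6.875 MPa
gabbro: 2960 kg/m³ × 9.81 m/s² × 1240 m = 3.601×10^7 Pa = 36.01 MPa
gneiss: 2662 kg/m³ × 9.81 m/s² × 24980 m = 6.523×10^8 Pa = 652.3 MPa
Total = 18.19 + 133.4 + 6.875 + 36.01 + 652.3 = 846.83 MPa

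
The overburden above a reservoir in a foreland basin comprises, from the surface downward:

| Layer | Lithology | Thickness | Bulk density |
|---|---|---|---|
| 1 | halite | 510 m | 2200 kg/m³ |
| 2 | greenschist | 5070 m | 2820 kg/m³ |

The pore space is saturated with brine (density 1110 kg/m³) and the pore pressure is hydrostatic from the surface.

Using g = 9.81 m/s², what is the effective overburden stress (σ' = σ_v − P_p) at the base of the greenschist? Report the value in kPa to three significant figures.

90500 kPa

Overburden (lithostatic) stress σ_v:
halite: 2200 kg/m³ × 9.81 m/s² × 510 m = 1.101×10^7 Pa = 11.01 MPa
greenschist: 2820 kg/m³ × 9.81 m/s² × 5070 m = 1.403×10^8 Pa = 140.3 MPa
Total = 11.01 + 140.3 = 151.26 MPa
Pore pressure P_p = 1110 kg/m³ × 9.81 m/s² × 5580 m = 6.076×10^7 Pa = 60.76 MPa
Effective stress σ' = σ_v − P_p = 151.3 − 60.76 = 90.503 MPa = 90503 kPa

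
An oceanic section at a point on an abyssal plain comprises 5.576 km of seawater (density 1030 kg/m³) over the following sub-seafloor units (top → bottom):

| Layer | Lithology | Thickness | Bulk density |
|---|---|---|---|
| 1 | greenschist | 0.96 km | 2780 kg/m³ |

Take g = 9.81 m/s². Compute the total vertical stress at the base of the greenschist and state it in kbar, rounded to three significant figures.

0.825 kbar

seawater: 1030 kg/m³ × 9.81 m/s² × 5576 m = 5.634×10^7 Pa = 0.5634 kbar
greenschist: 2780 kg/m³ × 9.81 m/s² × 960 m = 2.618×10^7 Pa = 0.2618 kbar
Total = 0.5634 + 0.2618 = 0.82523 kbar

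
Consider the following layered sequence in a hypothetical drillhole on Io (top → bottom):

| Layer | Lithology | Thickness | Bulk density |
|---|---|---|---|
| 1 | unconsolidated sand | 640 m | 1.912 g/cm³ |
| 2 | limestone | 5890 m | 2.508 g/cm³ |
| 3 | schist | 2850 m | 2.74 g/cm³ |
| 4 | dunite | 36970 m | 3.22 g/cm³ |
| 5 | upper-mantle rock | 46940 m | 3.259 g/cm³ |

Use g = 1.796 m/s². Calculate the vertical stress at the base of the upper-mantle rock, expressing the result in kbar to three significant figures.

5.31 kbar

unconsolidated sand: 1912 kg/m³ × 1.796 m/s² × 640 m = 2.198×10^6 Pa = 0.02198 kbar
limestone: 2508 kg/m³ × 1.796 m/s² × 5890 m = 2.653×10^7 Pa = 0.2653 kbar
schist: 2740 kg/m³ × 1.796 m/s² × 2850 m = 1.402×10^7 Pa = 0.1402 kbar
dunite: 3220 kg/m³ × 1.796 m/s² × 36970 m = 2.138×10^8 Pa = 2.138 kbar
upper-mantle rock: 3259 kg/m³ × 1.796 m/s² × 46940 m = 2.747×10^8 Pa = 2.747 kbar
Total = 0.02198 + 0.2653 + 0.1402 + 2.138 + 2.747 = 5.3130 kbar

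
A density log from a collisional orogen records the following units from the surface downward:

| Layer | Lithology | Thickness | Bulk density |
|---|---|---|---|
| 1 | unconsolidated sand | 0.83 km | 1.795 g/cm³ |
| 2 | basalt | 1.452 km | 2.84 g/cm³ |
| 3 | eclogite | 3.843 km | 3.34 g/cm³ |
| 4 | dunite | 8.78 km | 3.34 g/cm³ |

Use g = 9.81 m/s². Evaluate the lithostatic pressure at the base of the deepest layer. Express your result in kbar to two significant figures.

unconsolidated sand: 1795 kg/m³ × 9.81 m/s² × 830 m = 1.462×10^7 Pa = 0.1462 kbar
basalt: 2840 kg/m³ × 9.81 m/s² × 1452 m = 4.045×10^7 Pa = 0.4045 kbar
eclogite: 3340 kg/m³ × 9.81 m/s² × 3843 m = 1.259×10^8 Pa = 1.259 kbar
dunite: 3340 kg/m³ × 9.81 m/s² × 8780 m = 2.877×10^8 Pa = 2.877 kbar
Total = 0.1462 + 0.4045 + 1.259 + 2.877 = 4.6867 kbar

4.7 kbar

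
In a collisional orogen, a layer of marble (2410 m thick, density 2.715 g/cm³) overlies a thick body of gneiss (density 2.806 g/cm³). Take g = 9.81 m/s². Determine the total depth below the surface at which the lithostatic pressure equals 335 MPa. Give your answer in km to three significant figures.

12.2 km

Pressure at base of upper layers: 2715×9.81×2410 = 6.419×10^7 Pa = 64.19 MPa
Remaining pressure to be supplied by gneiss: 3.350×10^8 − 6.419×10^7 = 2.708×10^8 Pa
Additional depth in gneiss = 2.708×10^8 Pa / (2806 kg/m³ × 9.81 m/s²) = 9838.1 m
Total depth = 2410 m + 9838.1 m = 12248 m
= 12.248 km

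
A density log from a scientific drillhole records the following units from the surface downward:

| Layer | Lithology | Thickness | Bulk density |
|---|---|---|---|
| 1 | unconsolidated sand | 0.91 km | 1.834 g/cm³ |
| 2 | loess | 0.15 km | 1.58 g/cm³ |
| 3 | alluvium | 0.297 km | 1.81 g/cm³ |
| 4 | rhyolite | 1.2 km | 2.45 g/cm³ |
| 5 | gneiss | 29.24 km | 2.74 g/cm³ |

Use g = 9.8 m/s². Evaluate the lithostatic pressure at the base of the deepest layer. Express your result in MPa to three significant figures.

unconsolidated sand: 1834 kg/m³ × 9.8 m/s² × 910 m = 1.636×10^7 Pa = 16.36 MPa
loess: 1580 kg/m³ × 9.8 m/s² × 150 m = 2.323×10^6 Pa = 2.323 MPa
alluvium: 1810 kg/m³ × 9.8 m/s² × 297 m = 5.268×10^6 Pa = 5.268 MPa
rhyolite: 2450 kg/m³ × 9.8 m/s² × 1200 m = 2.881×10^7 Pa = 28.81 MPa
gneiss: 2740 kg/m³ × 9.8 m/s² × 29240 m = 7.852×10^8 Pa = 785.2 MPa
Total = 16.36 + 2.323 + 5.268 + 28.81 + 785.2 = 837.91 MPa

838 MPa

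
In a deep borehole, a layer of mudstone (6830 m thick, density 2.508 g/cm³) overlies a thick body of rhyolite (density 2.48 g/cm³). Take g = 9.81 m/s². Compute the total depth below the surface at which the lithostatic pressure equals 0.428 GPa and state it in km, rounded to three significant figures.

17.5 km

Pressure at base of upper layers: 2508×9.81×6830 = 1.680×10^8 Pa = 0.1680 GPa
Remaining pressure to be supplied by rhyolite: 4.280×10^8 − 1.680×10^8 = 2.600×10^8 Pa
Additional depth in rhyolite = 2.600×10^8 Pa / (2480 kg/m³ × 9.81 m/s²) = 10685 m
Total depth = 6830 m + 10685 m = 17515 m
= 17.515 km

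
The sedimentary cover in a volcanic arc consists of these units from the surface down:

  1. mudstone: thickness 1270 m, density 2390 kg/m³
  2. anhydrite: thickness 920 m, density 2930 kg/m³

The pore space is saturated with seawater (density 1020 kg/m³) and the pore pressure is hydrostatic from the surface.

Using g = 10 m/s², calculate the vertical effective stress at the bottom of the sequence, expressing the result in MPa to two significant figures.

35 MPa

Overburden (lithostatic) stress σ_v:
mudstone: 2390 kg/m³ × 10 m/s² × 1270 m = 3.035×10^7 Pa = 30.35 MPa
anhydrite: 2930 kg/m³ × 10 m/s² × 920 m = 2.696×10^7 Pa = 26.96 MPa
Total = 30.35 + 26.96 = 57.309 MPa
Pore pressure P_p = 1020 kg/m³ × 10 m/s² × 2190 m = 2.234×10^7 Pa = 22.34 MPa
Effective stress σ' = σ_v − P_p = 57.31 − 22.34 = 34.971 MPa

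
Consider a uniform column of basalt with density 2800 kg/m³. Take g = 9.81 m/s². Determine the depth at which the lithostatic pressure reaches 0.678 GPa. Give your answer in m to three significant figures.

h = P/(ρg) = 0.678 GPa / (2800 kg/m³ × 9.81 m/s²) = 6.780×10^8 Pa / 27468 Pa/m = 24683 m

24700 m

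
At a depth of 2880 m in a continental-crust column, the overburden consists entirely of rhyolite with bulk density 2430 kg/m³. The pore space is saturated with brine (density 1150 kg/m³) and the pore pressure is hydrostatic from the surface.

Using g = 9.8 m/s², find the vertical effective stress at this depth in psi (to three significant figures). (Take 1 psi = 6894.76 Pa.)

Overburden (lithostatic) stress σ_v:
rhyolite: 2430 kg/m³ × 9.8 m/s² × 2880 m = 6.858×10^7 Pa = 68.58 MPa
Pore pressure P_p = 1150 kg/m³ × 9.8 m/s² × 2880 m = 3.246×10^7 Pa = 32.46 MPa
Effective stress σ' = σ_v − P_p = 68.58 − 32.46 = 36.127 MPa = 5239.7 psi

5240 psi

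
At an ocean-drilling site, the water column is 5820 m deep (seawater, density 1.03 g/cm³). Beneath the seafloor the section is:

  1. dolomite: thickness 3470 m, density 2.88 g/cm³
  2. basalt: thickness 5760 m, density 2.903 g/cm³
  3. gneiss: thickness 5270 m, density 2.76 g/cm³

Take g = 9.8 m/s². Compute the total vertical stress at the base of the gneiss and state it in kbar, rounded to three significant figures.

seawater: 1030 kg/m³ × 9.8 m/s² × 5820 m = 5.875×10^7 Pa = 0.5875 kbar
dolomite: 2880 kg/m³ × 9.8 m/s² × 3470 m = 9.794×10^7 Pa = 0.9794 kbar
basalt: 2903 kg/m³ × 9.8 m/s² × 5760 m = 1.639×10^8 Pa = 1.639 kbar
gneiss: 2760 kg/m³ × 9.8 m/s² × 5270 m = 1.425×10^8 Pa = 1.425 kbar
Total = 0.5875 + 0.9794 + 1.639 + 1.425 = 4.6310 kbar

4.63 kbar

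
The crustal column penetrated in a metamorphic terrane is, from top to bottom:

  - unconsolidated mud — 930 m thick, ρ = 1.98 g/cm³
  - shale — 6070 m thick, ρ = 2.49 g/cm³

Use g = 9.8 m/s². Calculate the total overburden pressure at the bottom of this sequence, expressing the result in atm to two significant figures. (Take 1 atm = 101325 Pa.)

unconsolidated mud: 1980 kg/m³ × 9.8 m/s² × 930 m = 1.805×10^7 Pa = 178.1 atm
shale: 2490 kg/m³ × 9.8 m/s² × 6070 m = 1.481×10^8 Pa = 1462 atm
Total = 178.1 + 1462 = 1639.9 atm

1600 atm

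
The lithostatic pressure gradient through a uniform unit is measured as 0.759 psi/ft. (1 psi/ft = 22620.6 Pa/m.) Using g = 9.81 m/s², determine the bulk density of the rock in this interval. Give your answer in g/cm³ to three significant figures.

1.75 g/cm³

ρ = (dP/dz)/g = 0.759 psi/ft / 9.81 m/s² = 17169 Pa/m / 9.81 m/s² = 1750.2 kg/m³
= 1.750 g/cm³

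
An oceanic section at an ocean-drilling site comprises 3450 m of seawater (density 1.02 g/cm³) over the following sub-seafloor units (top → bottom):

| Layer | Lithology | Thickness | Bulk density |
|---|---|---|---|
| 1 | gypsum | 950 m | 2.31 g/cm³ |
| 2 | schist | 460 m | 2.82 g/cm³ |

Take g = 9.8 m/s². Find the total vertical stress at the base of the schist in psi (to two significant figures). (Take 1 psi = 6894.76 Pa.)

seawater: 1020 kg/m³ × 9.8 m/s² × 3450 m = 3.449×10^7 Pa = 5002 psi
gypsum: 2310 kg/m³ × 9.8 m/s² × 950 m = 2.151×10^7 Pa = 3119 psi
schist: 2820 kg/m³ × 9.8 m/s² × 460 m = 1.271×10^7 Pa = 1844 psi
Total = 5002 + 3119 + 1844 = 9964.8 psi

10000 psi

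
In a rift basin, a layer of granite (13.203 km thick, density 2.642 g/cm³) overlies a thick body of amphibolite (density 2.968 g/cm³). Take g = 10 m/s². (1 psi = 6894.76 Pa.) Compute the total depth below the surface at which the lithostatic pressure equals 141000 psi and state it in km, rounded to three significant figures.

Pressure at base of upper layers: 2642×10×13203 = 3.488×10^8 Pa = 50593 psi
Remaining pressure to be supplied by amphibolite: 9.722×10^8 − 3.488×10^8 = 6.233×10^8 Pa
Additional depth in amphibolite = 6.233×10^8 Pa / (2968 kg/m³ × 10 m/s²) = 21002 m
Total depth = 13203 m + 21002 m = 34205 m
= 34.205 km

34.2 km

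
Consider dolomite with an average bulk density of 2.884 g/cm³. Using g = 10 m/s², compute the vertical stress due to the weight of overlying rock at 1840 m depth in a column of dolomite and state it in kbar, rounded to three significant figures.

0.531 kbar

dolomite: 2884 kg/m³ × 10 m/s² × 1840 m = 5.307×10^7 Pa = 0.5307 kbar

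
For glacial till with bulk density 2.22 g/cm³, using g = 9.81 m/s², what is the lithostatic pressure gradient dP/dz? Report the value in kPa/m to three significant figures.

21.8 kPa/m

dP/dz = ρg = 2220 kg/m³ × 9.81 m/s² = 21778 Pa/m
= 21778 Pa/m × (1 kPa/m / 1000.0 Pa/m) = 21.778 kPa/m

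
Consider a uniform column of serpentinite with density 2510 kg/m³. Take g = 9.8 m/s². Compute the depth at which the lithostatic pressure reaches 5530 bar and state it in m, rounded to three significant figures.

h = P/(ρg) = 5530 bar / (2510 kg/m³ × 9.8 m/s²) = 5.530×10^8 Pa / 24598 Pa/m = 22482 m

22500 m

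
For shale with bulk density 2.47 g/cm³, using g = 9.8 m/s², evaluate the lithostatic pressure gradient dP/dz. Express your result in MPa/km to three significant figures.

dP/dz = ρg = 2470 kg/m³ × 9.8 m/s² = 24206 Pa/m
= 24206 Pa/m × (1 MPa/km / 1000.0 Pa/m) = 24.206 MPa/km

24.2 MPa/km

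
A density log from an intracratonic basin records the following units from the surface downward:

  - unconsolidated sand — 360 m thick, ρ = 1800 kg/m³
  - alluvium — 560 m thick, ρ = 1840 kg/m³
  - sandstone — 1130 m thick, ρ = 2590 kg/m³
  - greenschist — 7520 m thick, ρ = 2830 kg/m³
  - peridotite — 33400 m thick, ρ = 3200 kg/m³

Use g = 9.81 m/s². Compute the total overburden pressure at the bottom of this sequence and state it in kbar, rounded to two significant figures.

13 kbar

unconsolidated sand: 1800 kg/m³ × 9.81 m/s² × 360 m = 6.357×10^6 Pa = 0.06357 kbar
alluvium: 1840 kg/m³ × 9.81 m/s² × 560 m = 1.011×10^7 Pa = 0.1011 kbar
sandstone: 2590 kg/m³ × 9.81 m/s² × 1130 m = 2.871×10^7 Pa = 0.2871 kbar
greenschist: 2830 kg/m³ × 9.81 m/s² × 7520 m = 2.088×10^8 Pa = 2.088 kbar
peridotite: 3200 kg/m³ × 9.81 m/s² × 33400 m = 1.048×10^9 Pa = 10.48 kbar
Total = 0.06357 + 0.1011 + 0.2871 + 2.088 + 10.48 = 13.024 kbar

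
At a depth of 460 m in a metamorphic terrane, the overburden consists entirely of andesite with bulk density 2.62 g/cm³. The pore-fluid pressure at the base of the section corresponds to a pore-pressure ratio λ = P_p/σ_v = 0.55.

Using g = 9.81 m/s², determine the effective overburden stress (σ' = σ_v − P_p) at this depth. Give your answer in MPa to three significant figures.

5.32 MPa

Overburden (lithostatic) stress σ_v:
andesite: 2620 kg/m³ × 9.81 m/s² × 460 m = 1.182×10^7 Pa = 11.82 MPa
Pore pressure P_p = λ·σ_v = 0.55 × 11.82 MPa = 6.503 MPa
Effective stress σ' = σ_v − P_p = 11.82 − 6.503 = 5.3204 MPa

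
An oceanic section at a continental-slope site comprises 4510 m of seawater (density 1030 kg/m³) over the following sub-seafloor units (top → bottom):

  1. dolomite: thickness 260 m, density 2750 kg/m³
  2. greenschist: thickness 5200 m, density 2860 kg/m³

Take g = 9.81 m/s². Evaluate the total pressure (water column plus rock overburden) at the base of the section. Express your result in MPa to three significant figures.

198 MPa

seawater: 1030 kg/m³ × 9.81 m/s² × 4510 m = 4.557×10^7 Pa = 45.57 MPa
dolomite: 2750 kg/m³ × 9.81 m/s² × 260 m = 7.014×10^6 Pa = 7.014 MPa
greenschist: 2860 kg/m³ × 9.81 m/s² × 5200 m = 1.459×10^8 Pa = 145.9 MPa
Total = 45.57 + 7.014 + 145.9 = 198.48 MPa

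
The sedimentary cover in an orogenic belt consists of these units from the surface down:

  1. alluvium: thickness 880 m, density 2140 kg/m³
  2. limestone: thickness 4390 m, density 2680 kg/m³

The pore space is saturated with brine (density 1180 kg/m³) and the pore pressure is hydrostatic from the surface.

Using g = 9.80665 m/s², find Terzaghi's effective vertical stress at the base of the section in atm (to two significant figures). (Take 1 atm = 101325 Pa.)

Overburden (lithostatic) stress σ_v:
alluvium: 2140 kg/m³ × 9.80665 m/s² × 880 m = 1.847×10^7 Pa = 18.47 MPa
limestone: 2680 kg/m³ × 9.80665 m/s² × 4390 m = 1.154×10^8 Pa = 115.4 MPa
Total = 18.47 + 115.4 = 133.85 MPa
Pore pressure P_p = 1180 kg/m³ × 9.80665 m/s² × 5270 m = 6.098×10^7 Pa = 60.98 MPa
Effective stress σ' = σ_v − P_p = 133.8 − 60.98 = 72.861 MPa = 719.09 atm

720 atm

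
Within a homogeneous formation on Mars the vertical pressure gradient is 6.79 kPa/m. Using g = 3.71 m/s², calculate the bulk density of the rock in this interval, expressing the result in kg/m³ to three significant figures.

ρ = (dP/dz)/g = 6.79 kPa/m / 3.71 m/s² = 6790.0 Pa/m / 3.71 m/s² = 1830.2 kg/m³

1830 kg/m³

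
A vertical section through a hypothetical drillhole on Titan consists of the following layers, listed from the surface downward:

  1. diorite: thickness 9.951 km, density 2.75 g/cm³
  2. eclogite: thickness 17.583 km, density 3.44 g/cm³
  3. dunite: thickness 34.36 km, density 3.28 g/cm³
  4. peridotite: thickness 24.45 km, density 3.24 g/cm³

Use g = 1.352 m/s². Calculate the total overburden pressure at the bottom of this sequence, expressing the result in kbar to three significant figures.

3.78 kbar

diorite: 2750 kg/m³ × 1.352 m/s² × 9951 m = 3.700×10^7 Pa = 0.3700 kbar
eclogite: 3440 kg/m³ × 1.352 m/s² × 17583 m = 8.178×10^7 Pa = 0.8178 kbar
dunite: 3280 kg/m³ × 1.352 m/s² × 34360 m = 1.524×10^8 Pa = 1.524 kbar
peridotite: 3240 kg/m³ × 1.352 m/s² × 24450 m = 1.071×10^8 Pa = 1.071 kbar
Total = 0.3700 + 0.8178 + 1.524 + 1.071 = 3.7825 kbar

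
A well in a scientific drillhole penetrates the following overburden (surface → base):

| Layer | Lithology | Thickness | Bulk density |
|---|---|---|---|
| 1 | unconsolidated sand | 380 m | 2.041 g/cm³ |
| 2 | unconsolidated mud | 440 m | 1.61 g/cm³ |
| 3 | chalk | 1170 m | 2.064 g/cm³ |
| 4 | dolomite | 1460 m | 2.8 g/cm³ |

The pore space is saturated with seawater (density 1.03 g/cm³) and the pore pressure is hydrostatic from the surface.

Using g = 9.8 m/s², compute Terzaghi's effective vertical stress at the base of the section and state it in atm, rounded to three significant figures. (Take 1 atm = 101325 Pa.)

Overburden (lithostatic) stress σ_v:
unconsolidated sand: 2041 kg/m³ × 9.8 m/s² × 380 m = 7.601×10^6 Pa = 7.601 MPa
unconsolidated mud: 1610 kg/m³ × 9.8 m/s² × 440 m = 6.942×10^6 Pa = 6.942 MPa
chalk: 2064 kg/m³ × 9.8 m/s² × 1170 m = 2.367×10^7 Pa = 23.67 MPa
dolomite: 2800 kg/m³ × 9.8 m/s² × 1460 m = 4.006×10^7 Pa = 40.06 MPa
Total = 7.601 + 6.942 + 23.67 + 40.06 = 78.271 MPa
Pore pressure P_p = 1030 kg/m³ × 9.8 m/s² × 3450 m = 3.482×10^7 Pa = 34.82 MPa
Effective stress σ' = σ_v − P_p = 78.27 − 34.82 = 43.447 MPa = 428.79 atm

429 atm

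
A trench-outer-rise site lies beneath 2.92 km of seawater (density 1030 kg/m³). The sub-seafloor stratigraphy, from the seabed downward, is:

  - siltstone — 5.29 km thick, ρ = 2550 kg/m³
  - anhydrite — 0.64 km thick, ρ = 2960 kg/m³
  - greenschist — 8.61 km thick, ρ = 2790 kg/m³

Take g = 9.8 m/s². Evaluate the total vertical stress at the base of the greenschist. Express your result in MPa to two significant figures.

420 MPa

seawater: 1030 kg/m³ × 9.8 m/s² × 2920 m = 2.947×10^7 Pa = 29.47 MPa
siltstone: 2550 kg/m³ × 9.8 m/s² × 5290 m = 1.322×10^8 Pa = 132.2 MPa
anhydrite: 2960 kg/m³ × 9.8 m/s² × 640 m = 1.857×10^7 Pa = 18.57 MPa
greenschist: 2790 kg/m³ × 9.8 m/s² × 8610 m = 2.354×10^8 Pa = 235.4 MPa
Total = 29.47 + 132.2 + 18.57 + 235.4 = 415.65 MPa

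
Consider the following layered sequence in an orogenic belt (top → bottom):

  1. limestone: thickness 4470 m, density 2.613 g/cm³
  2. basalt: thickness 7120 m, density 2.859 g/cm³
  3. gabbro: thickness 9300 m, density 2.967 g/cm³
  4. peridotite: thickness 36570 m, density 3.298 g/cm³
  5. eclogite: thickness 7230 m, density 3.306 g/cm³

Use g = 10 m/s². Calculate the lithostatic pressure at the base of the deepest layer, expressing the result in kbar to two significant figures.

limestone: 2613 kg/m³ × 10 m/s² × 4470 m = 1.168×10^8 Pa = 1.168 kbar
basalt: 2859 kg/m³ × 10 m/s² × 7120 m = 2.036×10^8 Pa = 2.036 kbar
gabbro: 2967 kg/m³ × 10 m/s² × 9300 m = 2.759×10^8 Pa = 2.759 kbar
peridotite: 3298 kg/m³ × 10 m/s² × 36570 m = 1.206×10^9 Pa = 12.06 kbar
eclogite: 3306 kg/m³ × 10 m/s² × 7230 m = 2.390×10^8 Pa = 2.390 kbar
Total = 1.168 + 2.036 + 2.759 + 12.06 + 2.390 = 20.414 kbar

20 kbar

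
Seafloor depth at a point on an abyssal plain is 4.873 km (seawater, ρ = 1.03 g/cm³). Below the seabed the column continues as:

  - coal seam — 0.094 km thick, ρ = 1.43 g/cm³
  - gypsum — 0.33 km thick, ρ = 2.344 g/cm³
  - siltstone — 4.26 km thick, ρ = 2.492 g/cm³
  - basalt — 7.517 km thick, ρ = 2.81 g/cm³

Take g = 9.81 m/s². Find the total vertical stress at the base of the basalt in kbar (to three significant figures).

seawater: 1030 kg/m³ × 9.81 m/s² × 4873 m = 4.924×10^7 Pa = 0.4924 kbar
coal seam: 1430 kg/m³ × 9.81 m/s² × 94 m = 1.319×10^6 Pa = 0.01319 kbar
gypsum: 2344 kg/m³ × 9.81 m/s² × 330 m = 7.588×10^6 Pa = 0.07588 kbar
siltstone: 2492 kg/m³ × 9.81 m/s² × 4260 m = 1.041×10^8 Pa = 1.041 kbar
basalt: 2810 kg/m³ × 9.81 m/s² × 7517 m = 2.072×10^8 Pa = 2.072 kbar
Total = 0.4924 + 0.01319 + 0.07588 + 1.041 + 2.072 = 3.6950 kbar

3.70 kbar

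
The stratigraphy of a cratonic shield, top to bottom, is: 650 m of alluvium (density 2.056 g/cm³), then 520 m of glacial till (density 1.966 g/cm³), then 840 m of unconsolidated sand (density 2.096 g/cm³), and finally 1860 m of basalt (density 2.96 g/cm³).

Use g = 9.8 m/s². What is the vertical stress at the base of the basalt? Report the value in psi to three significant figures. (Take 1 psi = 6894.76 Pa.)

13700 psi

alluvium: 2056 kg/m³ × 9.8 m/s² × 650 m = 1.310×10^7 Pa = 1900 psi
glacial till: 1966 kg/m³ × 9.8 m/s² × 520 m = 1.002×10^7 Pa = 1453 psi
unconsolidated sand: 2096 kg/m³ × 9.8 m/s² × 840 m = 1.725×10^7 Pa = 2503 psi
basalt: 2960 kg/m³ × 9.8 m/s² × 1860 m = 5.395×10^7 Pa = 7825 psi
Total = 1900 + 1453 + 2503 + 7825 = 13681 psi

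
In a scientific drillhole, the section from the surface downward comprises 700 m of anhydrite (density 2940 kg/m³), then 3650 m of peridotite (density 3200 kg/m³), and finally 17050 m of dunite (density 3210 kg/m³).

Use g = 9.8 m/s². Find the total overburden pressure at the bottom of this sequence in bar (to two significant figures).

anhydrite: 2940 kg/m³ × 9.8 m/s² × 700 m = 2.017×10^7 Pa = 201.7 bar
peridotite: 3200 kg/m³ × 9.8 m/s² × 3650 m = 1.145×10^8 Pa = 1145 bar
dunite: 3210 kg/m³ × 9.8 m/s² × 17050 m = 5.364×10^8 Pa = 5364 bar
Total = 201.7 + 1145 + 5364 = 6709.9 bar

6700 bar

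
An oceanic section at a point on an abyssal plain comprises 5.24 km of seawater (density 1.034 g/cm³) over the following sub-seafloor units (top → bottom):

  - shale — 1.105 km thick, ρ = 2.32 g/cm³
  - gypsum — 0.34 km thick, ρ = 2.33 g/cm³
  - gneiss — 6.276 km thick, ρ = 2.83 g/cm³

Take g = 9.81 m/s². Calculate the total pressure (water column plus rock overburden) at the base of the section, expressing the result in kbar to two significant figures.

2.6 kbar

seawater: 1034 kg/m³ × 9.81 m/s² × 5240 m = 5.315×10^7 Pa = 0.5315 kbar
shale: 2320 kg/m³ × 9.81 m/s² × 1105 m = 2.515×10^7 Pa = 0.2515 kbar
gypsum: 2330 kg/m³ × 9.81 m/s² × 340 m = 7.771×10^6 Pa = 0.07771 kbar
gneiss: 2830 kg/m³ × 9.81 m/s² × 6276 m = 1.742×10^8 Pa = 1.742 kbar
Total = 0.5315 + 0.2515 + 0.07771 + 1.742 = 2.6031 kbar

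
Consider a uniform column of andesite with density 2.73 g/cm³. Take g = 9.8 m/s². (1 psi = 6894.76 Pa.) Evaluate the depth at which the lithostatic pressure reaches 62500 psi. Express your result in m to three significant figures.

h = P/(ρg) = 62500 psi / (2730 kg/m³ × 9.8 m/s²) = 4.309×10^8 Pa / 26754 Pa/m = 16107 m

16100 m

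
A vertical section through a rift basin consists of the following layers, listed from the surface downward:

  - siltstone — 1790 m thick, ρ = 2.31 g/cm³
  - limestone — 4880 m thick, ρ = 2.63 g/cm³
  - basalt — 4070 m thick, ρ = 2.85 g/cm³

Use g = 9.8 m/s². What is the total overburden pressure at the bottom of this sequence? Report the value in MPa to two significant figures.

siltstone: 2310 kg/m³ × 9.8 m/s² × 1790 m = 4.052×10^7 Pa = 40.52 MPa
limestone: 2630 kg/m³ × 9.8 m/s² × 4880 m = 1.258×10^8 Pa = 125.8 MPa
basalt: 2850 kg/m³ × 9.8 m/s² × 4070 m = 1.137×10^8 Pa = 113.7 MPa
Total = 40.52 + 125.8 + 113.7 = 279.97 MPa

280 MPa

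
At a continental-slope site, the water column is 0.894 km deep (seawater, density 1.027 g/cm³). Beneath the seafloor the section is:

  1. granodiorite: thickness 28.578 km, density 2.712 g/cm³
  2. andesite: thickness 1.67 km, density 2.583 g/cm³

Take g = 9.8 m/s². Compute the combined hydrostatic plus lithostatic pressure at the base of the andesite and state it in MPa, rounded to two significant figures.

810 MPa

seawater: 1027 kg/m³ × 9.8 m/s² × 894 m = 8.998×10^6 Pa = 8.998 MPa
granodiorite: 2712 kg/m³ × 9.8 m/s² × 28578 m = 7.595×10^8 Pa = 759.5 MPa
andesite: 2583 kg/m³ × 9.8 m/s² × 1670 m = 4.227×10^7 Pa = 42.27 MPa
Total = 8.998 + 759.5 + 42.27 = 810.81 MPa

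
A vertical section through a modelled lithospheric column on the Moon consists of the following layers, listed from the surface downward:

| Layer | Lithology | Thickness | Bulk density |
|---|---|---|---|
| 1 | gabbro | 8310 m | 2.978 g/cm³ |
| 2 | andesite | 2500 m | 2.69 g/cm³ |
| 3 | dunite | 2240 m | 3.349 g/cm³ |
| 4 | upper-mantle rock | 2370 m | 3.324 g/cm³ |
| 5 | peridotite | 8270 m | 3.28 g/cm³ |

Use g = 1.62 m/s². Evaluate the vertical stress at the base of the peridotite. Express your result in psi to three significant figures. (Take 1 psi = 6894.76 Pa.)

17400 psi

gabbro: 2978 kg/m³ × 1.62 m/s² × 8310 m = 4.009×10^7 Pa = 5815 psi
andesite: 2690 kg/m³ × 1.62 m/s² × 2500 m = 1.089×10^7 Pa = 1580 psi
dunite: 3349 kg/m³ × 1.62 m/s² × 2240 m = 1.215×10^7 Pa = 1763 psi
upper-mantle rock: 3324 kg/m³ × 1.62 m/s² × 2370 m = 1.276×10^7 Pa = 1851 psi
peridotite: 3280 kg/m³ × 1.62 m/s² × 8270 m = 4.394×10^7 Pa = 6373 psi
Total = 5815 + 1580 + 1763 + 1851 + 6373 = 17382 psi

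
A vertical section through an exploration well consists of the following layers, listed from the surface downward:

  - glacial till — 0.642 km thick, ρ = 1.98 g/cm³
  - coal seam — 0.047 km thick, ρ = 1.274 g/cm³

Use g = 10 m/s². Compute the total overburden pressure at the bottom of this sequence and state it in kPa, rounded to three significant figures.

13300 kPa

glacial till: 1980 kg/m³ × 10 m/s² × 642 m = 1.271×10^7 Pa = 12712 kPa
coal seam: 1274 kg/m³ × 10 m/s² × 47 m = 5.988×10^5 Pa = 598.8 kPa
Total = 12712 + 598.8 = 13310 kPa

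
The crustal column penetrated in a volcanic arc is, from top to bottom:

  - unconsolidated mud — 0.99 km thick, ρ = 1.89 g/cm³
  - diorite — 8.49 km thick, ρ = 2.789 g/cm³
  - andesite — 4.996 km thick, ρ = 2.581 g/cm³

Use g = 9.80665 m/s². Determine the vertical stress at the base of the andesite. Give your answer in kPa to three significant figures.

377000 kPa

unconsolidated mud: 1890 kg/m³ × 9.80665 m/s² × 990 m = 1.835×10^7 Pa = 18349 kPa
diorite: 2789 kg/m³ × 9.80665 m/s² × 8490 m = 2.322×10^8 Pa = 2.322×10^5 kPa
andesite: 2581 kg/m³ × 9.80665 m/s² × 4996 m = 1.265×10^8 Pa = 1.265×10^5 kPa
Total = 18349 + 2.322×10^5 + 1.265×10^5 = 3.7701×10^5 kPa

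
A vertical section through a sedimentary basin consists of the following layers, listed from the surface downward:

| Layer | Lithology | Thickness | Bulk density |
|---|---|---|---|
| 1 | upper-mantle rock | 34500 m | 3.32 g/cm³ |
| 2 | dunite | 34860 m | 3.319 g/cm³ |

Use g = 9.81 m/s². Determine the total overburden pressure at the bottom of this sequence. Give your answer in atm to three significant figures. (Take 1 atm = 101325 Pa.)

22300 atm

upper-mantle rock: 3320 kg/m³ × 9.81 m/s² × 34500 m = 1.124×10^9 Pa = 11089 atm
dunite: 3319 kg/m³ × 9.81 m/s² × 34860 m = 1.135×10^9 Pa = 11202 atm
Total = 11089 + 11202 = 22291 atm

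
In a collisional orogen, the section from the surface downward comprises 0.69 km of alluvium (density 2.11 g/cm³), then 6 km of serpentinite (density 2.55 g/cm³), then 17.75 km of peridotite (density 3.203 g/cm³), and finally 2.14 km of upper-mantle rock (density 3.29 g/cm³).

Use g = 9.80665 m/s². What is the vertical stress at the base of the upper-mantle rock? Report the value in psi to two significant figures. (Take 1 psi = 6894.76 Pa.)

alluvium: 2110 kg/m³ × 9.80665 m/s² × 690 m = 1.428×10^7 Pa = 2071 psi
serpentinite: 2550 kg/m³ × 9.80665 m/s² × 6000 m = 1.500×10^8 Pa = 21762 psi
peridotite: 3203 kg/m³ × 9.80665 m/s² × 17750 m = 5.575×10^8 Pa = 80864 psi
upper-mantle rock: 3290 kg/m³ × 9.80665 m/s² × 2140 m = 6.904×10^7 Pa = 10014 psi
Total = 2071 + 21762 + 80864 + 10014 = 1.1471×10^5 psi

110000 psi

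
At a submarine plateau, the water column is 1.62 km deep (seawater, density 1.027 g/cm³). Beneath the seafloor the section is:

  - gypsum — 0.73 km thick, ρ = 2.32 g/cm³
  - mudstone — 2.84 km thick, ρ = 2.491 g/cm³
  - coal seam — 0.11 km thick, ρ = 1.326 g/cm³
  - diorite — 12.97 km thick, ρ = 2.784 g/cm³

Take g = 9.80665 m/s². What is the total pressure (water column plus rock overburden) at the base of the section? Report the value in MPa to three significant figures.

458 MPa

seawater: 1027 kg/m³ × 9.80665 m/s² × 1620 m = 1.632×10^7 Pa = 16.32 MPa
gypsum: 2320 kg/m³ × 9.80665 m/s² × 730 m = 1.661×10^7 Pa = 16.61 MPa
mudstone: 2491 kg/m³ × 9.80665 m/s² × 2840 m = 6.938×10^7 Pa = 69.38 MPa
coal seam: 1326 kg/m³ × 9.80665 m/s² × 110 m = 1.430×10^6 Pa = 1.430 MPa
diorite: 2784 kg/m³ × 9.80665 m/s² × 12970 m = 3.541×10^8 Pa = 354.1 MPa
Total = 16.32 + 16.61 + 69.38 + 1.430 + 354.1 = 457.83 MPa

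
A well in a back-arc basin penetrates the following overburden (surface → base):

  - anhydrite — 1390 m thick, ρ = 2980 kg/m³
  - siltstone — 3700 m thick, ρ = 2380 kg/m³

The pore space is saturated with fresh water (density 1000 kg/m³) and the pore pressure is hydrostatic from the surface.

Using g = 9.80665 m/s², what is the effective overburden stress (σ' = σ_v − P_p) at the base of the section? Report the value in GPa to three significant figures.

0.0771 GPa

Overburden (lithostatic) stress σ_v:
anhydrite: 2980 kg/m³ × 9.80665 m/s² × 1390 m = 4.062×10^7 Pa = 40.62 MPa
siltstone: 2380 kg/m³ × 9.80665 m/s² × 3700 m = 8.636×10^7 Pa = 86.36 MPa
Total = 40.62 + 86.36 = 126.98 MPa
Pore pressure P_p = 1000 kg/m³ × 9.80665 m/s² × 5090 m = 4.992×10^7 Pa = 49.92 MPa
Effective stress σ' = σ_v − P_p = 127.0 − 49.92 = 77.063 MPa = 0.077063 GPa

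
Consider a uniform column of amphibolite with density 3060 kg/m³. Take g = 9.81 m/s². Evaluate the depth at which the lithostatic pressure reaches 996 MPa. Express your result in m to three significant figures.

33200 m

h = P/(ρg) = 996 MPa / (3060 kg/m³ × 9.81 m/s²) = 9.960×10^8 Pa / 30019 Pa/m = 33179 m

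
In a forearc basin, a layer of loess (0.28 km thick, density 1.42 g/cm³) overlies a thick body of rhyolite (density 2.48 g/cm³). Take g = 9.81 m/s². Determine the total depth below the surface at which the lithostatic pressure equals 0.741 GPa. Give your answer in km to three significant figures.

Pressure at base of upper layers: 1420×9.81×280 = 3.900×10^6 Pa = 3.900×10^-3 GPa
Remaining pressure to be supplied by rhyolite: 7.410×10^8 − 3.900×10^6 = 7.371×10^8 Pa
Additional depth in rhyolite = 7.371×10^8 Pa / (2480 kg/m³ × 9.81 m/s²) = 30297 m
Total depth = 280 m + 30297 m = 30577 m
= 30.577 km

30.6 km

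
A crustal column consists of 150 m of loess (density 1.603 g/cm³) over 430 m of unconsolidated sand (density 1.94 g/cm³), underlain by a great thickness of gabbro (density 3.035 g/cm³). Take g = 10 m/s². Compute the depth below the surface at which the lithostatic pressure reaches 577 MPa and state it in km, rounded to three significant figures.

Pressure at base of upper layers: 1603×10×150 + 1940×10×430 = 1.075×10^7 Pa = 10.75 MPa
Remaining pressure to be supplied by gabbro: 5.770×10^8 − 1.075×10^7 = 5.663×10^8 Pa
Additional depth in gabbro = 5.663×10^8 Pa / (3035 kg/m³ × 10 m/s²) = 18657 m
Total depth = 580 m + 18657 m = 19237 m
= 19.237 km

19.2 km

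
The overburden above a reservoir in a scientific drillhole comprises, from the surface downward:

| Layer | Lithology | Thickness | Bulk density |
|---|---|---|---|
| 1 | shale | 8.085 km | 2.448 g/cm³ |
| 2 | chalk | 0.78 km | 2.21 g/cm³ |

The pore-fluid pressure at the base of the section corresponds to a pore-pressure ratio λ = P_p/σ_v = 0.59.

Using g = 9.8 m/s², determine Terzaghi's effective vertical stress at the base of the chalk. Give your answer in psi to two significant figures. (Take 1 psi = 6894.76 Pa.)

13000 psi

Overburden (lithostatic) stress σ_v:
shale: 2448 kg/m³ × 9.8 m/s² × 8085 m = 1.940×10^8 Pa = 194.0 MPa
chalk: 2210 kg/m³ × 9.8 m/s² × 780 m = 1.689×10^7 Pa = 16.89 MPa
Total = 194.0 + 16.89 = 210.86 MPa
Pore pressure P_p = λ·σ_v = 0.59 × 210.9 MPa = 124.4 MPa
Effective stress σ' = σ_v − P_p = 210.9 − 124.4 = 86.451 MPa = 12539 psi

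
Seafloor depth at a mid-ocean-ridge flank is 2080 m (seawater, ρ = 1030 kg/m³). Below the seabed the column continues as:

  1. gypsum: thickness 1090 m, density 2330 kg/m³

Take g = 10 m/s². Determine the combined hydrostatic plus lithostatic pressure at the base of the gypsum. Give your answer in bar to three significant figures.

seawater: 1030 kg/m³ × 10 m/s² × 2080 m = 2.142×10^7 Pa = 214.2 bar
gypsum: 2330 kg/m³ × 10 m/s² × 1090 m = 2.540×10^7 Pa = 254.0 bar
Total = 214.2 + 254.0 = 468.21 bar

468 bar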